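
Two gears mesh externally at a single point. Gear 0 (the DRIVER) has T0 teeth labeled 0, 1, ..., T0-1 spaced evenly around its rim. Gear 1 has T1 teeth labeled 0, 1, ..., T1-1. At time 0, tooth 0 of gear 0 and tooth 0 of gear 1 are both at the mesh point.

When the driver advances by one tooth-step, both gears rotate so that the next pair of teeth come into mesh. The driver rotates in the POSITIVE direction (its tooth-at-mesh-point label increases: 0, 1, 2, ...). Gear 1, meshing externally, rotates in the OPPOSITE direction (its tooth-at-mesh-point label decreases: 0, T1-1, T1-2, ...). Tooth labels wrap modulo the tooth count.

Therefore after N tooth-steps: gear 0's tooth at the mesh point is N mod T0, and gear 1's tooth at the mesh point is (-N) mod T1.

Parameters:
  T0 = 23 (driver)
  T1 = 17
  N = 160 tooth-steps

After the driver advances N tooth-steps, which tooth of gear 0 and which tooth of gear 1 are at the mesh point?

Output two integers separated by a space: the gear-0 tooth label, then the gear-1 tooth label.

Gear 0 (driver, T0=23): tooth at mesh = N mod T0
  160 = 6 * 23 + 22, so 160 mod 23 = 22
  gear 0 tooth = 22
Gear 1 (driven, T1=17): tooth at mesh = (-N) mod T1
  160 = 9 * 17 + 7, so 160 mod 17 = 7
  (-160) mod 17 = (-7) mod 17 = 17 - 7 = 10
Mesh after 160 steps: gear-0 tooth 22 meets gear-1 tooth 10

Answer: 22 10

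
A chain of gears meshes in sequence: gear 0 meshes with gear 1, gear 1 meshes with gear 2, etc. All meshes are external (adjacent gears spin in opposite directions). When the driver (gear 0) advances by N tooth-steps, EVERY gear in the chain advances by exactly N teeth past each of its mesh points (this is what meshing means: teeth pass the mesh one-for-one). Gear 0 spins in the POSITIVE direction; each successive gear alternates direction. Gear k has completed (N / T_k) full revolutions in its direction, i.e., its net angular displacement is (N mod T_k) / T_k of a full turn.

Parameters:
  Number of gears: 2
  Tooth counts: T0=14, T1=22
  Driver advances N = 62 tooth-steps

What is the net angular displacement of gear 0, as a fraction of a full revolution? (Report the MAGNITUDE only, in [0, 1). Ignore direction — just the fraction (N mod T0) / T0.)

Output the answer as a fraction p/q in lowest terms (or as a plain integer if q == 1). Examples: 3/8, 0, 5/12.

Chain of 2 gears, tooth counts: [14, 22]
  gear 0: T0=14, direction=positive, advance = 62 mod 14 = 6 teeth = 6/14 turn
  gear 1: T1=22, direction=negative, advance = 62 mod 22 = 18 teeth = 18/22 turn
Gear 0: 62 mod 14 = 6
Fraction = 6 / 14 = 3/7 (gcd(6,14)=2) = 3/7

Answer: 3/7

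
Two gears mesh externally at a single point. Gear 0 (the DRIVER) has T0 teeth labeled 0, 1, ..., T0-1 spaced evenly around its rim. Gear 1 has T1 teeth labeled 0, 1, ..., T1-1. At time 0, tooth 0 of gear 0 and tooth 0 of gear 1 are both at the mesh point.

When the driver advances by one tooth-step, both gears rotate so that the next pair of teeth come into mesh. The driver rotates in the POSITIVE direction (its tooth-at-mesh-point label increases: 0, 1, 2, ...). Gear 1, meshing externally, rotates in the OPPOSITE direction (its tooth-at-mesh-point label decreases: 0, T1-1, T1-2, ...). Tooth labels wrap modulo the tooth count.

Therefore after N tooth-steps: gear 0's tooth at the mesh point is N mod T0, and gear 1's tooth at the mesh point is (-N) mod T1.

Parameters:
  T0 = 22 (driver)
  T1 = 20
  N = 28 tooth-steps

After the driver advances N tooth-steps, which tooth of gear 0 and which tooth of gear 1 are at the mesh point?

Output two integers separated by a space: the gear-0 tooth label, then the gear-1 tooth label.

Gear 0 (driver, T0=22): tooth at mesh = N mod T0
  28 = 1 * 22 + 6, so 28 mod 22 = 6
  gear 0 tooth = 6
Gear 1 (driven, T1=20): tooth at mesh = (-N) mod T1
  28 = 1 * 20 + 8, so 28 mod 20 = 8
  (-28) mod 20 = (-8) mod 20 = 20 - 8 = 12
Mesh after 28 steps: gear-0 tooth 6 meets gear-1 tooth 12

Answer: 6 12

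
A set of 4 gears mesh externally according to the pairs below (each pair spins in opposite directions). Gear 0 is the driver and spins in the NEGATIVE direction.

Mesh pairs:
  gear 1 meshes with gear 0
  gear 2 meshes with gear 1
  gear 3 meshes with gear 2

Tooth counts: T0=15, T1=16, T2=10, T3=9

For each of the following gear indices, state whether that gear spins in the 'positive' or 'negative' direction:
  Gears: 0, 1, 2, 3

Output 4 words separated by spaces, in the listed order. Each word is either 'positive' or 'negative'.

Gear 0 (driver): negative (depth 0)
  gear 1: meshes with gear 0 -> depth 1 -> positive (opposite of gear 0)
  gear 2: meshes with gear 1 -> depth 2 -> negative (opposite of gear 1)
  gear 3: meshes with gear 2 -> depth 3 -> positive (opposite of gear 2)
Queried indices 0, 1, 2, 3 -> negative, positive, negative, positive

Answer: negative positive negative positive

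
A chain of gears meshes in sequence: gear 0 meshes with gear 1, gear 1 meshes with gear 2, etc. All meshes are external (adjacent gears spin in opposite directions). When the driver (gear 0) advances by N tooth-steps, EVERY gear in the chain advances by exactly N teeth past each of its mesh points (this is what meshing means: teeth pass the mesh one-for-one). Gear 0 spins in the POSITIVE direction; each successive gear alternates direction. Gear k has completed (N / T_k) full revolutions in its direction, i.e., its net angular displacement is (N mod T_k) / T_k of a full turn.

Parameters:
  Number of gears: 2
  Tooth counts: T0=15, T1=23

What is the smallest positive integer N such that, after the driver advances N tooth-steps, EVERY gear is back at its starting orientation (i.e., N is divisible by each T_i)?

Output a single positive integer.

Answer: 345

Derivation:
Gear k returns to start when N is a multiple of T_k.
All gears at start simultaneously when N is a common multiple of [15, 23]; the smallest such N is lcm(15, 23).
Start: lcm = T0 = 15
Fold in T1=23: gcd(15, 23) = 1; lcm(15, 23) = 15 * 23 / 1 = 345 / 1 = 345
Full cycle length = 345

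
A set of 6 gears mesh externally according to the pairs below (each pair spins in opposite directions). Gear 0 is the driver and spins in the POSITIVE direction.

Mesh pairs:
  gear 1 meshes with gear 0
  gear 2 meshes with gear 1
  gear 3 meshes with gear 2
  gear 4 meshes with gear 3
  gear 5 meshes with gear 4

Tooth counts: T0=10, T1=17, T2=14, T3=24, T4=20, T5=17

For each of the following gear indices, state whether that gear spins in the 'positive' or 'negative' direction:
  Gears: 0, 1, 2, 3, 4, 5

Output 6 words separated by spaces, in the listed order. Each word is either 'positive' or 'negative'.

Answer: positive negative positive negative positive negative

Derivation:
Gear 0 (driver): positive (depth 0)
  gear 1: meshes with gear 0 -> depth 1 -> negative (opposite of gear 0)
  gear 2: meshes with gear 1 -> depth 2 -> positive (opposite of gear 1)
  gear 3: meshes with gear 2 -> depth 3 -> negative (opposite of gear 2)
  gear 4: meshes with gear 3 -> depth 4 -> positive (opposite of gear 3)
  gear 5: meshes with gear 4 -> depth 5 -> negative (opposite of gear 4)
Queried indices 0, 1, 2, 3, 4, 5 -> positive, negative, positive, negative, positive, negative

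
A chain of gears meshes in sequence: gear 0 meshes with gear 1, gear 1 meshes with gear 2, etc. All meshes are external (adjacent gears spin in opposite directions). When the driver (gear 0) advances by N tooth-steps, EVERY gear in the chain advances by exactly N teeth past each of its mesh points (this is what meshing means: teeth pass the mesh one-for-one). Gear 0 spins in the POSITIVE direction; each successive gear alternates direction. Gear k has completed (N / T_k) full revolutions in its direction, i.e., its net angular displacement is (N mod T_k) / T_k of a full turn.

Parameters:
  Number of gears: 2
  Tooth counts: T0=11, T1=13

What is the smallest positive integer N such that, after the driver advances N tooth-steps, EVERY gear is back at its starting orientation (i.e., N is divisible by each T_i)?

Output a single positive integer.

Answer: 143

Derivation:
Gear k returns to start when N is a multiple of T_k.
All gears at start simultaneously when N is a common multiple of [11, 13]; the smallest such N is lcm(11, 13).
Start: lcm = T0 = 11
Fold in T1=13: gcd(11, 13) = 1; lcm(11, 13) = 11 * 13 / 1 = 143 / 1 = 143
Full cycle length = 143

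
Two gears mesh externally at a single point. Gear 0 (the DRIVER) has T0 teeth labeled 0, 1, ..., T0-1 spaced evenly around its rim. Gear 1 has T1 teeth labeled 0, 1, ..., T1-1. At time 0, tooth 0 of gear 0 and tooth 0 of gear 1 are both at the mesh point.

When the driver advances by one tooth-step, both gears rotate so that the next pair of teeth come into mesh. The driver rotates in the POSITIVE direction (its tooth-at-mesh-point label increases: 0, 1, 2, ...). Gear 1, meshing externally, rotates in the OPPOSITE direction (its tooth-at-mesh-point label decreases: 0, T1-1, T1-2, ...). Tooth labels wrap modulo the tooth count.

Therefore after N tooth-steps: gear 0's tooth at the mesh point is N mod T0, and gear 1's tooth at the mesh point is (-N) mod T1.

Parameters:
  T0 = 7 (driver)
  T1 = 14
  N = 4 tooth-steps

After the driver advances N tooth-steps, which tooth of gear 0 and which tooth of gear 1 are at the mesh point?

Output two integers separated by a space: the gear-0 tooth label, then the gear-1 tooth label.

Gear 0 (driver, T0=7): tooth at mesh = N mod T0
  4 = 0 * 7 + 4, so 4 mod 7 = 4
  gear 0 tooth = 4
Gear 1 (driven, T1=14): tooth at mesh = (-N) mod T1
  4 = 0 * 14 + 4, so 4 mod 14 = 4
  (-4) mod 14 = (-4) mod 14 = 14 - 4 = 10
Mesh after 4 steps: gear-0 tooth 4 meets gear-1 tooth 10

Answer: 4 10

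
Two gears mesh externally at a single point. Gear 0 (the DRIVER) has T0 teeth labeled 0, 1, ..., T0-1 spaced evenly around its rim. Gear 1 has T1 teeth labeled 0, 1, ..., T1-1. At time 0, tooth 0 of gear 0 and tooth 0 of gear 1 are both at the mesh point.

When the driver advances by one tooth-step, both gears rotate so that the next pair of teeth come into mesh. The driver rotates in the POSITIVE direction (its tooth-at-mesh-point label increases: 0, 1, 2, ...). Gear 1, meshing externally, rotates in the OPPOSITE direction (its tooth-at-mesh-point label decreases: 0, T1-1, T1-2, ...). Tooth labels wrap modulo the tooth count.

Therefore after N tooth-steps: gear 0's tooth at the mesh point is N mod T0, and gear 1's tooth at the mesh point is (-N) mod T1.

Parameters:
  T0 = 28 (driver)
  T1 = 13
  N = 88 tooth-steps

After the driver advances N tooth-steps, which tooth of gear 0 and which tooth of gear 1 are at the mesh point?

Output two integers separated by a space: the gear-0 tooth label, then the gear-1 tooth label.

Answer: 4 3

Derivation:
Gear 0 (driver, T0=28): tooth at mesh = N mod T0
  88 = 3 * 28 + 4, so 88 mod 28 = 4
  gear 0 tooth = 4
Gear 1 (driven, T1=13): tooth at mesh = (-N) mod T1
  88 = 6 * 13 + 10, so 88 mod 13 = 10
  (-88) mod 13 = (-10) mod 13 = 13 - 10 = 3
Mesh after 88 steps: gear-0 tooth 4 meets gear-1 tooth 3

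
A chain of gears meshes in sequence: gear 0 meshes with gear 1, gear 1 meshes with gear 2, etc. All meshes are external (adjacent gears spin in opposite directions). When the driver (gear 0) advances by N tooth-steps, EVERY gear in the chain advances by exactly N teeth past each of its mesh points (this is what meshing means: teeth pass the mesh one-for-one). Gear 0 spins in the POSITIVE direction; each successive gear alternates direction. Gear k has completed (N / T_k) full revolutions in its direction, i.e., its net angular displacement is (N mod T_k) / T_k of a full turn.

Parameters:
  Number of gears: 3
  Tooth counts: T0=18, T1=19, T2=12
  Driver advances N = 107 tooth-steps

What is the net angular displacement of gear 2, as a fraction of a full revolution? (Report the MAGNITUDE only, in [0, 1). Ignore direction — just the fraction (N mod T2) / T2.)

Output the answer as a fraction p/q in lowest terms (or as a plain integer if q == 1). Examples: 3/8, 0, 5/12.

Chain of 3 gears, tooth counts: [18, 19, 12]
  gear 0: T0=18, direction=positive, advance = 107 mod 18 = 17 teeth = 17/18 turn
  gear 1: T1=19, direction=negative, advance = 107 mod 19 = 12 teeth = 12/19 turn
  gear 2: T2=12, direction=positive, advance = 107 mod 12 = 11 teeth = 11/12 turn
Gear 2: 107 mod 12 = 11
Fraction = 11 / 12 = 11/12 (gcd(11,12)=1) = 11/12

Answer: 11/12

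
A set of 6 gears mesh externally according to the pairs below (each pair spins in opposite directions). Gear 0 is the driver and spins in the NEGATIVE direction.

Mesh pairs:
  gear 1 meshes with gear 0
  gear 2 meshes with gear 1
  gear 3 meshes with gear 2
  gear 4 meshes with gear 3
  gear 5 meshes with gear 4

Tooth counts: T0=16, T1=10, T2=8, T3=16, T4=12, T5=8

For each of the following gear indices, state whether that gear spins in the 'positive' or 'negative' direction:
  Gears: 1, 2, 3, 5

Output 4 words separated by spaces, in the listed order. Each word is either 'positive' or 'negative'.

Answer: positive negative positive positive

Derivation:
Gear 0 (driver): negative (depth 0)
  gear 1: meshes with gear 0 -> depth 1 -> positive (opposite of gear 0)
  gear 2: meshes with gear 1 -> depth 2 -> negative (opposite of gear 1)
  gear 3: meshes with gear 2 -> depth 3 -> positive (opposite of gear 2)
  gear 4: meshes with gear 3 -> depth 4 -> negative (opposite of gear 3)
  gear 5: meshes with gear 4 -> depth 5 -> positive (opposite of gear 4)
Queried indices 1, 2, 3, 5 -> positive, negative, positive, positive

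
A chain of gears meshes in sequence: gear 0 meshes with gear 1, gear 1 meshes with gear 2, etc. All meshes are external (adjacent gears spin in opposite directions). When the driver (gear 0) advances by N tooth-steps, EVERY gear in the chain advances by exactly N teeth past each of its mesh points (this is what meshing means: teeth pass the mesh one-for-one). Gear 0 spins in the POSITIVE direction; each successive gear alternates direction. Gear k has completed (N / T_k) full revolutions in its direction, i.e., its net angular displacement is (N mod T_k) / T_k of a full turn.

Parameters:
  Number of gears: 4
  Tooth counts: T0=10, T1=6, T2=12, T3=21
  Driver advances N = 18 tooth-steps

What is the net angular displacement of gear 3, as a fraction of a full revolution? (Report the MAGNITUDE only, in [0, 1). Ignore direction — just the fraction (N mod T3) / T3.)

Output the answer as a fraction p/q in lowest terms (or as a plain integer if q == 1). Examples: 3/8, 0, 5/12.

Answer: 6/7

Derivation:
Chain of 4 gears, tooth counts: [10, 6, 12, 21]
  gear 0: T0=10, direction=positive, advance = 18 mod 10 = 8 teeth = 8/10 turn
  gear 1: T1=6, direction=negative, advance = 18 mod 6 = 0 teeth = 0/6 turn
  gear 2: T2=12, direction=positive, advance = 18 mod 12 = 6 teeth = 6/12 turn
  gear 3: T3=21, direction=negative, advance = 18 mod 21 = 18 teeth = 18/21 turn
Gear 3: 18 mod 21 = 18
Fraction = 18 / 21 = 6/7 (gcd(18,21)=3) = 6/7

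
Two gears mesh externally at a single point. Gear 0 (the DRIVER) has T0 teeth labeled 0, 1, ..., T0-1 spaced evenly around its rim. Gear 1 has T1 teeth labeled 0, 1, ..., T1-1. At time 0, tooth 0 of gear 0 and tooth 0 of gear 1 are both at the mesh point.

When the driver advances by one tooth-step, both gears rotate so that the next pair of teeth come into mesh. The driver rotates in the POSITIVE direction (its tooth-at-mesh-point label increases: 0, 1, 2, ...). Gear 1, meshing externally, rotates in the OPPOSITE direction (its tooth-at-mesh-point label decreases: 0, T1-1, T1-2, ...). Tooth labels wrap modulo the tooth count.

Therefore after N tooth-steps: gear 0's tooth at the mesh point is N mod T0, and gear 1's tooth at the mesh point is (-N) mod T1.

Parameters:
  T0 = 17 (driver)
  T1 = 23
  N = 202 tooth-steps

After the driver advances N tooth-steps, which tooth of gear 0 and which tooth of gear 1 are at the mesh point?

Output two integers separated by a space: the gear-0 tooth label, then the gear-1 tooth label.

Gear 0 (driver, T0=17): tooth at mesh = N mod T0
  202 = 11 * 17 + 15, so 202 mod 17 = 15
  gear 0 tooth = 15
Gear 1 (driven, T1=23): tooth at mesh = (-N) mod T1
  202 = 8 * 23 + 18, so 202 mod 23 = 18
  (-202) mod 23 = (-18) mod 23 = 23 - 18 = 5
Mesh after 202 steps: gear-0 tooth 15 meets gear-1 tooth 5

Answer: 15 5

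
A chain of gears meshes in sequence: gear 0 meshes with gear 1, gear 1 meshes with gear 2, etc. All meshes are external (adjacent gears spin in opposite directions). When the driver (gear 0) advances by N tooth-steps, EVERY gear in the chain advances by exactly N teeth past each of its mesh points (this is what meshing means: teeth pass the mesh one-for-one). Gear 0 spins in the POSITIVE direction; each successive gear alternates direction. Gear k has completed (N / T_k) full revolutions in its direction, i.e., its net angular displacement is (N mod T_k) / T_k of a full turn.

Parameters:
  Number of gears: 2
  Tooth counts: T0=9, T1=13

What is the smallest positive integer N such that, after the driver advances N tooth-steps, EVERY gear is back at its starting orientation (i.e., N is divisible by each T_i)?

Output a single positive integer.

Gear k returns to start when N is a multiple of T_k.
All gears at start simultaneously when N is a common multiple of [9, 13]; the smallest such N is lcm(9, 13).
Start: lcm = T0 = 9
Fold in T1=13: gcd(9, 13) = 1; lcm(9, 13) = 9 * 13 / 1 = 117 / 1 = 117
Full cycle length = 117

Answer: 117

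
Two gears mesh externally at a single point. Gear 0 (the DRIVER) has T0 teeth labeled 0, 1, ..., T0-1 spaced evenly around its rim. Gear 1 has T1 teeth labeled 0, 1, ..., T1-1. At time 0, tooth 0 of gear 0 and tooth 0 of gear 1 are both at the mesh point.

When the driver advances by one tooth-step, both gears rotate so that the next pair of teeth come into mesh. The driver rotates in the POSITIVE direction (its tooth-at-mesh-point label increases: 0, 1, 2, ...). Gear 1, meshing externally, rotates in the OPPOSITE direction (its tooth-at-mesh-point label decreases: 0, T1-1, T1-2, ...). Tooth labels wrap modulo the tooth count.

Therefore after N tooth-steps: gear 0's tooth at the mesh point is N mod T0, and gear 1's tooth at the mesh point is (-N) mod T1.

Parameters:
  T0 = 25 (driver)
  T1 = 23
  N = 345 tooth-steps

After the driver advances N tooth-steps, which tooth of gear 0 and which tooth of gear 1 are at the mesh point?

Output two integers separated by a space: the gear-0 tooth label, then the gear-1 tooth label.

Gear 0 (driver, T0=25): tooth at mesh = N mod T0
  345 = 13 * 25 + 20, so 345 mod 25 = 20
  gear 0 tooth = 20
Gear 1 (driven, T1=23): tooth at mesh = (-N) mod T1
  345 = 15 * 23 + 0, so 345 mod 23 = 0
  (-345) mod 23 = 0
Mesh after 345 steps: gear-0 tooth 20 meets gear-1 tooth 0

Answer: 20 0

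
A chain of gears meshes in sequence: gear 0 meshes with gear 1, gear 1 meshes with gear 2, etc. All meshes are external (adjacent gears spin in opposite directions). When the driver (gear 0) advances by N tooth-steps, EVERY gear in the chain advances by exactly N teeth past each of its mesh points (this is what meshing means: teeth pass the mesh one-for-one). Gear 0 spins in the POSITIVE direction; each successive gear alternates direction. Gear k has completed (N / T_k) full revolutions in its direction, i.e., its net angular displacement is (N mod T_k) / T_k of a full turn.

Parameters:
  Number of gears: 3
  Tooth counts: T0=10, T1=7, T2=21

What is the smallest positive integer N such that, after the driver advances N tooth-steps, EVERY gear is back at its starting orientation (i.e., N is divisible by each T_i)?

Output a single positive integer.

Answer: 210

Derivation:
Gear k returns to start when N is a multiple of T_k.
All gears at start simultaneously when N is a common multiple of [10, 7, 21]; the smallest such N is lcm(10, 7, 21).
Start: lcm = T0 = 10
Fold in T1=7: gcd(10, 7) = 1; lcm(10, 7) = 10 * 7 / 1 = 70 / 1 = 70
Fold in T2=21: gcd(70, 21) = 7; lcm(70, 21) = 70 * 21 / 7 = 1470 / 7 = 210
Full cycle length = 210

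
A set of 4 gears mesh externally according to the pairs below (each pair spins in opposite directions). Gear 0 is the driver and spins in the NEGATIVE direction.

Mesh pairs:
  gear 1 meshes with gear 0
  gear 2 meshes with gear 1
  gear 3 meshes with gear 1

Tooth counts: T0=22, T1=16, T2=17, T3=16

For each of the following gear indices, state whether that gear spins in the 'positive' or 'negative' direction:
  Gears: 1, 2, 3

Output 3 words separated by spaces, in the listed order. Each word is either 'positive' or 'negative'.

Answer: positive negative negative

Derivation:
Gear 0 (driver): negative (depth 0)
  gear 1: meshes with gear 0 -> depth 1 -> positive (opposite of gear 0)
  gear 2: meshes with gear 1 -> depth 2 -> negative (opposite of gear 1)
  gear 3: meshes with gear 1 -> depth 2 -> negative (opposite of gear 1)
Queried indices 1, 2, 3 -> positive, negative, negative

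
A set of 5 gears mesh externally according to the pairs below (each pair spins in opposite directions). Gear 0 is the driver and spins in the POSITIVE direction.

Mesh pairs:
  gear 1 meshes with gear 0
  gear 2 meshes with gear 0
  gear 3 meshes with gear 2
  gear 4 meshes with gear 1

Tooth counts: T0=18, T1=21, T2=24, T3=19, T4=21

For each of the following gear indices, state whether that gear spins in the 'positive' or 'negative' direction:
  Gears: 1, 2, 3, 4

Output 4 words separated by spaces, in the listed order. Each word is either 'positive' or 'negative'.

Gear 0 (driver): positive (depth 0)
  gear 1: meshes with gear 0 -> depth 1 -> negative (opposite of gear 0)
  gear 2: meshes with gear 0 -> depth 1 -> negative (opposite of gear 0)
  gear 3: meshes with gear 2 -> depth 2 -> positive (opposite of gear 2)
  gear 4: meshes with gear 1 -> depth 2 -> positive (opposite of gear 1)
Queried indices 1, 2, 3, 4 -> negative, negative, positive, positive

Answer: negative negative positive positive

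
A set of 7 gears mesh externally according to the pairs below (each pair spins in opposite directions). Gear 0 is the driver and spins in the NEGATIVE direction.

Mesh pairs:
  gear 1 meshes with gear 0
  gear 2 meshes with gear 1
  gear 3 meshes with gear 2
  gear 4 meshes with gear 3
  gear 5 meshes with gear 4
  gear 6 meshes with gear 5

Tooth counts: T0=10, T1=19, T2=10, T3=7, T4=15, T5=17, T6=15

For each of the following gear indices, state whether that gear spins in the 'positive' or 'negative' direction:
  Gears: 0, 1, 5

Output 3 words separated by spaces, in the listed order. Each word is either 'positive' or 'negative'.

Answer: negative positive positive

Derivation:
Gear 0 (driver): negative (depth 0)
  gear 1: meshes with gear 0 -> depth 1 -> positive (opposite of gear 0)
  gear 2: meshes with gear 1 -> depth 2 -> negative (opposite of gear 1)
  gear 3: meshes with gear 2 -> depth 3 -> positive (opposite of gear 2)
  gear 4: meshes with gear 3 -> depth 4 -> negative (opposite of gear 3)
  gear 5: meshes with gear 4 -> depth 5 -> positive (opposite of gear 4)
  gear 6: meshes with gear 5 -> depth 6 -> negative (opposite of gear 5)
Queried indices 0, 1, 5 -> negative, positive, positive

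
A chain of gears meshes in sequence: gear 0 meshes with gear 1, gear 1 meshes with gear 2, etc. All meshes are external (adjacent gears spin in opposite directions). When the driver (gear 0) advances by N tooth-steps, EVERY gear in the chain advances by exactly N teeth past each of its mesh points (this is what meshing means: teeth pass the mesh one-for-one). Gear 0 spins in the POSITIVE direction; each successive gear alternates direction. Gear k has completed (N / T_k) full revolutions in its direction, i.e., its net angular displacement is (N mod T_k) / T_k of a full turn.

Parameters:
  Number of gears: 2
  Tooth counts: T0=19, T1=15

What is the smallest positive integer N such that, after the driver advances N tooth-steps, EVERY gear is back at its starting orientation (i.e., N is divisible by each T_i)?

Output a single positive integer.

Gear k returns to start when N is a multiple of T_k.
All gears at start simultaneously when N is a common multiple of [19, 15]; the smallest such N is lcm(19, 15).
Start: lcm = T0 = 19
Fold in T1=15: gcd(19, 15) = 1; lcm(19, 15) = 19 * 15 / 1 = 285 / 1 = 285
Full cycle length = 285

Answer: 285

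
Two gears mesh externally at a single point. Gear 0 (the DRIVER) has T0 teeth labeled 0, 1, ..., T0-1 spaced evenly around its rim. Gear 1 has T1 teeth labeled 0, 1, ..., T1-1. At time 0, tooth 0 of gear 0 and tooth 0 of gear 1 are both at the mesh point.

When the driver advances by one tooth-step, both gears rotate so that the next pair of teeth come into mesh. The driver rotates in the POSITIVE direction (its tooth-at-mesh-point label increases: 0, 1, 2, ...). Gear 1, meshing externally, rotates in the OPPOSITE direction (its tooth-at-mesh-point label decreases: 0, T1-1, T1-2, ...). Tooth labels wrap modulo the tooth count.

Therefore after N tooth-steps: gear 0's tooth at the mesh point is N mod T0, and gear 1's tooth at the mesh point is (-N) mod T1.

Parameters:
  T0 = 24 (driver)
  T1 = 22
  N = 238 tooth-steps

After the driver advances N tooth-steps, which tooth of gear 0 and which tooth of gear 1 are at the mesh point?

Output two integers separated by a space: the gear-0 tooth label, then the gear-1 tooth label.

Gear 0 (driver, T0=24): tooth at mesh = N mod T0
  238 = 9 * 24 + 22, so 238 mod 24 = 22
  gear 0 tooth = 22
Gear 1 (driven, T1=22): tooth at mesh = (-N) mod T1
  238 = 10 * 22 + 18, so 238 mod 22 = 18
  (-238) mod 22 = (-18) mod 22 = 22 - 18 = 4
Mesh after 238 steps: gear-0 tooth 22 meets gear-1 tooth 4

Answer: 22 4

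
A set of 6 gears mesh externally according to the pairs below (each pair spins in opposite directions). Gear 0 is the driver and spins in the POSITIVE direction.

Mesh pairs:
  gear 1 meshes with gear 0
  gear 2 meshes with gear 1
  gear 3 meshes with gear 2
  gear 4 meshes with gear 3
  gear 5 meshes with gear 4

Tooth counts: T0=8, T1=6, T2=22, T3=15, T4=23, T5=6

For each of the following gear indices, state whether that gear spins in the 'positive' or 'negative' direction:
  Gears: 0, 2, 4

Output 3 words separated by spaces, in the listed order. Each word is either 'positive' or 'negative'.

Gear 0 (driver): positive (depth 0)
  gear 1: meshes with gear 0 -> depth 1 -> negative (opposite of gear 0)
  gear 2: meshes with gear 1 -> depth 2 -> positive (opposite of gear 1)
  gear 3: meshes with gear 2 -> depth 3 -> negative (opposite of gear 2)
  gear 4: meshes with gear 3 -> depth 4 -> positive (opposite of gear 3)
  gear 5: meshes with gear 4 -> depth 5 -> negative (opposite of gear 4)
Queried indices 0, 2, 4 -> positive, positive, positive

Answer: positive positive positive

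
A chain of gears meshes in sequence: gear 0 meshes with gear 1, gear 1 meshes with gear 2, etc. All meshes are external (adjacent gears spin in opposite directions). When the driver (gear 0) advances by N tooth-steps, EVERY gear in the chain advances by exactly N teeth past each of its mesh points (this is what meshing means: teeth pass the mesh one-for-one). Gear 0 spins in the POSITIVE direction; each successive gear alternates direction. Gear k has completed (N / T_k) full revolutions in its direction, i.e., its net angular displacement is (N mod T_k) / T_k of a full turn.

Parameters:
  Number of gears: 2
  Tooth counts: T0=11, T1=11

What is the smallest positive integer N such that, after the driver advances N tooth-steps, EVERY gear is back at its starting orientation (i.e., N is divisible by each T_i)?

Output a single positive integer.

Answer: 11

Derivation:
Gear k returns to start when N is a multiple of T_k.
All gears at start simultaneously when N is a common multiple of [11, 11]; the smallest such N is lcm(11, 11).
Start: lcm = T0 = 11
Fold in T1=11: gcd(11, 11) = 11; lcm(11, 11) = 11 * 11 / 11 = 121 / 11 = 11
Full cycle length = 11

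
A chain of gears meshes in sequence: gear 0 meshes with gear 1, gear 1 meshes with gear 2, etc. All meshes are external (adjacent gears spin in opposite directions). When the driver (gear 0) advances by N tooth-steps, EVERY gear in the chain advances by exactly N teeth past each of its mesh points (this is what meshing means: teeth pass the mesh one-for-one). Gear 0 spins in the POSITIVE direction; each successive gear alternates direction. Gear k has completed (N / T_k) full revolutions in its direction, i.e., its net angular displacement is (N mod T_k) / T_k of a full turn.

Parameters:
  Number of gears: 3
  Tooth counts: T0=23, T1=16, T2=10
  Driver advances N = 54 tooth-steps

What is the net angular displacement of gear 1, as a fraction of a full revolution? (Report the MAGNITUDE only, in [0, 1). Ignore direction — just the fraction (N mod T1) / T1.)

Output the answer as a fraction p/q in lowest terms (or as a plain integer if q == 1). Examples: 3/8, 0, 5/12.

Chain of 3 gears, tooth counts: [23, 16, 10]
  gear 0: T0=23, direction=positive, advance = 54 mod 23 = 8 teeth = 8/23 turn
  gear 1: T1=16, direction=negative, advance = 54 mod 16 = 6 teeth = 6/16 turn
  gear 2: T2=10, direction=positive, advance = 54 mod 10 = 4 teeth = 4/10 turn
Gear 1: 54 mod 16 = 6
Fraction = 6 / 16 = 3/8 (gcd(6,16)=2) = 3/8

Answer: 3/8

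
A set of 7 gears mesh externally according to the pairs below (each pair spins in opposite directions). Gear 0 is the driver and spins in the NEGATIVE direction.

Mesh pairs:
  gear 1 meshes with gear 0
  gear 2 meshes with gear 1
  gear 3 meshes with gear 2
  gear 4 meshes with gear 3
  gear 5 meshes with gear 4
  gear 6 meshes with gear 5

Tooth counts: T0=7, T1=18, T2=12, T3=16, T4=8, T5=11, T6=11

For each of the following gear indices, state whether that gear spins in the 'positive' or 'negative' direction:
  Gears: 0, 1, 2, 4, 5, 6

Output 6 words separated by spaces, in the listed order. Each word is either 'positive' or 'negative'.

Answer: negative positive negative negative positive negative

Derivation:
Gear 0 (driver): negative (depth 0)
  gear 1: meshes with gear 0 -> depth 1 -> positive (opposite of gear 0)
  gear 2: meshes with gear 1 -> depth 2 -> negative (opposite of gear 1)
  gear 3: meshes with gear 2 -> depth 3 -> positive (opposite of gear 2)
  gear 4: meshes with gear 3 -> depth 4 -> negative (opposite of gear 3)
  gear 5: meshes with gear 4 -> depth 5 -> positive (opposite of gear 4)
  gear 6: meshes with gear 5 -> depth 6 -> negative (opposite of gear 5)
Queried indices 0, 1, 2, 4, 5, 6 -> negative, positive, negative, negative, positive, negative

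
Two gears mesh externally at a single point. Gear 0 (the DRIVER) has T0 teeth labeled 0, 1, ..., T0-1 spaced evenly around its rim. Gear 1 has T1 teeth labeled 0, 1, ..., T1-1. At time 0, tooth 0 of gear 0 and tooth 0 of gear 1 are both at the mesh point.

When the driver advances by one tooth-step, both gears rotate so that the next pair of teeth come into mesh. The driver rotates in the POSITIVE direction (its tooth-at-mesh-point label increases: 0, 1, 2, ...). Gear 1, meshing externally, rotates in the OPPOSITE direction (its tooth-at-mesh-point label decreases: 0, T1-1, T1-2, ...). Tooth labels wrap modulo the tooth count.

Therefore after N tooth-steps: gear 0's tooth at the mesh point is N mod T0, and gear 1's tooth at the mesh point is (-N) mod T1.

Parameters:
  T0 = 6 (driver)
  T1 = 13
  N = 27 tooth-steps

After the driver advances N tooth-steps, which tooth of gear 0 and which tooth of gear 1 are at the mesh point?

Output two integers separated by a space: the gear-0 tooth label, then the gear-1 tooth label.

Answer: 3 12

Derivation:
Gear 0 (driver, T0=6): tooth at mesh = N mod T0
  27 = 4 * 6 + 3, so 27 mod 6 = 3
  gear 0 tooth = 3
Gear 1 (driven, T1=13): tooth at mesh = (-N) mod T1
  27 = 2 * 13 + 1, so 27 mod 13 = 1
  (-27) mod 13 = (-1) mod 13 = 13 - 1 = 12
Mesh after 27 steps: gear-0 tooth 3 meets gear-1 tooth 12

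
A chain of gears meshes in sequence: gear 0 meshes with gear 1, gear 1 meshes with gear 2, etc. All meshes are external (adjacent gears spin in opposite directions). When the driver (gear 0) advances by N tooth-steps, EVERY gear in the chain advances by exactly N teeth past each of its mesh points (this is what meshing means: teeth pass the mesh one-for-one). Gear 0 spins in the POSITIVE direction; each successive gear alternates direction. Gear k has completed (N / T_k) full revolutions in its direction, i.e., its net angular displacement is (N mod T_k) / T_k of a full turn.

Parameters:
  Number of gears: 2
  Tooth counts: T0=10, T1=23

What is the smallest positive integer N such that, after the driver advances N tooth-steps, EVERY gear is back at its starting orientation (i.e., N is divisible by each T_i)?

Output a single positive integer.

Gear k returns to start when N is a multiple of T_k.
All gears at start simultaneously when N is a common multiple of [10, 23]; the smallest such N is lcm(10, 23).
Start: lcm = T0 = 10
Fold in T1=23: gcd(10, 23) = 1; lcm(10, 23) = 10 * 23 / 1 = 230 / 1 = 230
Full cycle length = 230

Answer: 230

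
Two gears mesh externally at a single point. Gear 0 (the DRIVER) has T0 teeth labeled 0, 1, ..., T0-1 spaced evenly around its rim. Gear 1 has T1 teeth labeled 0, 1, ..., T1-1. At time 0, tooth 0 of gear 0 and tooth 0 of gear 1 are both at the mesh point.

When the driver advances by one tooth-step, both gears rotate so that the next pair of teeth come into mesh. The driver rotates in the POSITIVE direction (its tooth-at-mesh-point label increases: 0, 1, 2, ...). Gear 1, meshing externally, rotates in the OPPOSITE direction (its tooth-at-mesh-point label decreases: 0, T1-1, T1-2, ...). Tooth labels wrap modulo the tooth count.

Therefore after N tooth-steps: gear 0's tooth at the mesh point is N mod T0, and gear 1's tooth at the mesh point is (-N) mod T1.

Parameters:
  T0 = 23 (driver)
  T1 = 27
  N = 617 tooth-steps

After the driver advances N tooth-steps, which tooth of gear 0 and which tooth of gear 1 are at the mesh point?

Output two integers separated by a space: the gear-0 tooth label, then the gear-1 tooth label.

Gear 0 (driver, T0=23): tooth at mesh = N mod T0
  617 = 26 * 23 + 19, so 617 mod 23 = 19
  gear 0 tooth = 19
Gear 1 (driven, T1=27): tooth at mesh = (-N) mod T1
  617 = 22 * 27 + 23, so 617 mod 27 = 23
  (-617) mod 27 = (-23) mod 27 = 27 - 23 = 4
Mesh after 617 steps: gear-0 tooth 19 meets gear-1 tooth 4

Answer: 19 4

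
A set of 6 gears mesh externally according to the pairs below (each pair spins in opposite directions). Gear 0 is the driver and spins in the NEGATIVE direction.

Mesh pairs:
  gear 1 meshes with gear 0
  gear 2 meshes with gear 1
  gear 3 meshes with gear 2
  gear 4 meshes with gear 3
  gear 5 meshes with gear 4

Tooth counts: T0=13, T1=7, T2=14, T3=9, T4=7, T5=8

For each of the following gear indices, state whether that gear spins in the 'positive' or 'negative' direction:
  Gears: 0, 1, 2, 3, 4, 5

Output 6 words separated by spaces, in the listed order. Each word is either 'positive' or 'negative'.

Answer: negative positive negative positive negative positive

Derivation:
Gear 0 (driver): negative (depth 0)
  gear 1: meshes with gear 0 -> depth 1 -> positive (opposite of gear 0)
  gear 2: meshes with gear 1 -> depth 2 -> negative (opposite of gear 1)
  gear 3: meshes with gear 2 -> depth 3 -> positive (opposite of gear 2)
  gear 4: meshes with gear 3 -> depth 4 -> negative (opposite of gear 3)
  gear 5: meshes with gear 4 -> depth 5 -> positive (opposite of gear 4)
Queried indices 0, 1, 2, 3, 4, 5 -> negative, positive, negative, positive, negative, positive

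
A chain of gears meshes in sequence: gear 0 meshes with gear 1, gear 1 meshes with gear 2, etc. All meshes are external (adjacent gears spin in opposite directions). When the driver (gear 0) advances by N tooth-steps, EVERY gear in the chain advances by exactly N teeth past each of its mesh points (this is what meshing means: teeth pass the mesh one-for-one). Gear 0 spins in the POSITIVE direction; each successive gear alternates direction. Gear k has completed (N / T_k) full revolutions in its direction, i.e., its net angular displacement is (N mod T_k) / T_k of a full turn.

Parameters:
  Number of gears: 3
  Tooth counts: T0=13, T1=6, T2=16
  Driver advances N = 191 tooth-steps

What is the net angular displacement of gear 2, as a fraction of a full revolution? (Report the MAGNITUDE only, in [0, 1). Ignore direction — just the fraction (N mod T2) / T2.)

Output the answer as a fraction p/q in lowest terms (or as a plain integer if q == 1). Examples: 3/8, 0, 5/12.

Answer: 15/16

Derivation:
Chain of 3 gears, tooth counts: [13, 6, 16]
  gear 0: T0=13, direction=positive, advance = 191 mod 13 = 9 teeth = 9/13 turn
  gear 1: T1=6, direction=negative, advance = 191 mod 6 = 5 teeth = 5/6 turn
  gear 2: T2=16, direction=positive, advance = 191 mod 16 = 15 teeth = 15/16 turn
Gear 2: 191 mod 16 = 15
Fraction = 15 / 16 = 15/16 (gcd(15,16)=1) = 15/16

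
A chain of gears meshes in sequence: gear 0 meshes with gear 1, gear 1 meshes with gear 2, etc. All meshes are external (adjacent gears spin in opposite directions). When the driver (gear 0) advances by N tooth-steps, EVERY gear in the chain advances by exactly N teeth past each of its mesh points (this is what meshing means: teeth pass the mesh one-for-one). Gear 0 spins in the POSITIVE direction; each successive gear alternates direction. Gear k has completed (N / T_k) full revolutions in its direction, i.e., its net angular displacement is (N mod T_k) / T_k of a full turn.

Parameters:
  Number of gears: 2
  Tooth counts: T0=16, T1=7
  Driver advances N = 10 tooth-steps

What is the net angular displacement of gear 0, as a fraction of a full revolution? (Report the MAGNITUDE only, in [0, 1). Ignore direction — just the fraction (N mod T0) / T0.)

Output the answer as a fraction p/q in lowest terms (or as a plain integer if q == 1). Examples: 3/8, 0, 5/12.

Chain of 2 gears, tooth counts: [16, 7]
  gear 0: T0=16, direction=positive, advance = 10 mod 16 = 10 teeth = 10/16 turn
  gear 1: T1=7, direction=negative, advance = 10 mod 7 = 3 teeth = 3/7 turn
Gear 0: 10 mod 16 = 10
Fraction = 10 / 16 = 5/8 (gcd(10,16)=2) = 5/8

Answer: 5/8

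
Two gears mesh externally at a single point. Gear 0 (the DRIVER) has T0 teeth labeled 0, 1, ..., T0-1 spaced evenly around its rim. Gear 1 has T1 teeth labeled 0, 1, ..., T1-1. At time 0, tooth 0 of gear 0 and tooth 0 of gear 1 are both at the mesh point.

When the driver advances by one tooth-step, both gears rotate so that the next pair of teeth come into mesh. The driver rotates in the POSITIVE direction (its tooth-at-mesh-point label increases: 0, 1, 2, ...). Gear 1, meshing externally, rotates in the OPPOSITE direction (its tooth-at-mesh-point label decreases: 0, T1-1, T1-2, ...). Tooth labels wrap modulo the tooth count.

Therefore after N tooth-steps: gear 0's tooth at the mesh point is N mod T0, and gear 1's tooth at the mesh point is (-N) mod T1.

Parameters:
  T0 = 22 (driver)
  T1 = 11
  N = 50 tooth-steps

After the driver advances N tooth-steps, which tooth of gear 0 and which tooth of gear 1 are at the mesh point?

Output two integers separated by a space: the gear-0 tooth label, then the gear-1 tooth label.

Gear 0 (driver, T0=22): tooth at mesh = N mod T0
  50 = 2 * 22 + 6, so 50 mod 22 = 6
  gear 0 tooth = 6
Gear 1 (driven, T1=11): tooth at mesh = (-N) mod T1
  50 = 4 * 11 + 6, so 50 mod 11 = 6
  (-50) mod 11 = (-6) mod 11 = 11 - 6 = 5
Mesh after 50 steps: gear-0 tooth 6 meets gear-1 tooth 5

Answer: 6 5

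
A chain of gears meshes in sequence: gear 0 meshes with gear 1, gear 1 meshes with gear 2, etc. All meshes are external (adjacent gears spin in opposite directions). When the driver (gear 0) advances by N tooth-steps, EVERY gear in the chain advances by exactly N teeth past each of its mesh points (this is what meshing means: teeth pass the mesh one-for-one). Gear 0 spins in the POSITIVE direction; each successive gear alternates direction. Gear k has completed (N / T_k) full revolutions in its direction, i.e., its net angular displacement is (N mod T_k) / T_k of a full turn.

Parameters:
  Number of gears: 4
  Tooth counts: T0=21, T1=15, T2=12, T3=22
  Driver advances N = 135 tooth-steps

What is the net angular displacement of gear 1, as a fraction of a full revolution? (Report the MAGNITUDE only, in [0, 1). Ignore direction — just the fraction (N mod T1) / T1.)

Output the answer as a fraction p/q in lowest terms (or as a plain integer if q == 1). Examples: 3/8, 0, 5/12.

Chain of 4 gears, tooth counts: [21, 15, 12, 22]
  gear 0: T0=21, direction=positive, advance = 135 mod 21 = 9 teeth = 9/21 turn
  gear 1: T1=15, direction=negative, advance = 135 mod 15 = 0 teeth = 0/15 turn
  gear 2: T2=12, direction=positive, advance = 135 mod 12 = 3 teeth = 3/12 turn
  gear 3: T3=22, direction=negative, advance = 135 mod 22 = 3 teeth = 3/22 turn
Gear 1: 135 mod 15 = 0
Fraction = 0 / 15 = 0/1 (gcd(0,15)=15) = 0

Answer: 0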